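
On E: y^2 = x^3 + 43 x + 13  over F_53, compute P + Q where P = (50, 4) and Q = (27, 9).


P != Q, so use the chord formula.
s = (y2 - y1) / (x2 - x1) = (5) / (30) mod 53 = 9
x3 = s^2 - x1 - x2 mod 53 = 9^2 - 50 - 27 = 4
y3 = s (x1 - x3) - y1 mod 53 = 9 * (50 - 4) - 4 = 39

P + Q = (4, 39)


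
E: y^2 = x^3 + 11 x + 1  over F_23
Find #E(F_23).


For each x in F_23, count y with y^2 = x^3 + 11 x + 1 mod 23:
  x = 0: RHS = 1, y in [1, 22]  -> 2 point(s)
  x = 1: RHS = 13, y in [6, 17]  -> 2 point(s)
  x = 2: RHS = 8, y in [10, 13]  -> 2 point(s)
  x = 8: RHS = 3, y in [7, 16]  -> 2 point(s)
  x = 9: RHS = 1, y in [1, 22]  -> 2 point(s)
  x = 11: RHS = 4, y in [2, 21]  -> 2 point(s)
  x = 13: RHS = 18, y in [8, 15]  -> 2 point(s)
  x = 14: RHS = 1, y in [1, 22]  -> 2 point(s)
  x = 16: RHS = 18, y in [8, 15]  -> 2 point(s)
  x = 17: RHS = 18, y in [8, 15]  -> 2 point(s)
  x = 19: RHS = 8, y in [10, 13]  -> 2 point(s)
  x = 22: RHS = 12, y in [9, 14]  -> 2 point(s)
Affine points: 24. Add the point at infinity: total = 25.

#E(F_23) = 25


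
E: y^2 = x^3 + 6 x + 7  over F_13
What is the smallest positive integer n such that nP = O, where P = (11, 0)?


Compute successive multiples of P until we hit O:
  1P = (11, 0)
  2P = O

ord(P) = 2


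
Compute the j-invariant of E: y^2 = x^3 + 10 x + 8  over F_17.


Delta = -16(4 a^3 + 27 b^2) mod 17 = 16
-1728 * (4 a)^3 = -1728 * (4*10)^3 mod 17 = 4
j = 4 * 16^(-1) mod 17 = 13

j = 13 (mod 17)


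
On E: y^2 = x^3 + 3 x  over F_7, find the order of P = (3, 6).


Compute successive multiples of P until we hit O:
  1P = (3, 6)
  2P = (2, 0)
  3P = (3, 1)
  4P = O

ord(P) = 4


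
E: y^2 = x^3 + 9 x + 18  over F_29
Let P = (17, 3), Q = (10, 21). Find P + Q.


P != Q, so use the chord formula.
s = (y2 - y1) / (x2 - x1) = (18) / (22) mod 29 = 14
x3 = s^2 - x1 - x2 mod 29 = 14^2 - 17 - 10 = 24
y3 = s (x1 - x3) - y1 mod 29 = 14 * (17 - 24) - 3 = 15

P + Q = (24, 15)


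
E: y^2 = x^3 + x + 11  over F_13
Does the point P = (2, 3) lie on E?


Check whether y^2 = x^3 + 1 x + 11 (mod 13) for (x, y) = (2, 3).
LHS: y^2 = 3^2 mod 13 = 9
RHS: x^3 + 1 x + 11 = 2^3 + 1*2 + 11 mod 13 = 8
LHS != RHS

No, not on the curve


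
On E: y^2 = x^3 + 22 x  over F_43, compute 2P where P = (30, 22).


Doubling: s = (3 x1^2 + a) / (2 y1)
s = (3*30^2 + 22) / (2*22) mod 43 = 13
x3 = s^2 - 2 x1 mod 43 = 13^2 - 2*30 = 23
y3 = s (x1 - x3) - y1 mod 43 = 13 * (30 - 23) - 22 = 26

2P = (23, 26)


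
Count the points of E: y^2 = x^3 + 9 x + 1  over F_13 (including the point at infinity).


For each x in F_13, count y with y^2 = x^3 + 9 x + 1 mod 13:
  x = 0: RHS = 1, y in [1, 12]  -> 2 point(s)
  x = 2: RHS = 1, y in [1, 12]  -> 2 point(s)
  x = 3: RHS = 3, y in [4, 9]  -> 2 point(s)
  x = 4: RHS = 10, y in [6, 7]  -> 2 point(s)
  x = 7: RHS = 4, y in [2, 11]  -> 2 point(s)
  x = 8: RHS = 0, y in [0]  -> 1 point(s)
  x = 10: RHS = 12, y in [5, 8]  -> 2 point(s)
  x = 11: RHS = 1, y in [1, 12]  -> 2 point(s)
  x = 12: RHS = 4, y in [2, 11]  -> 2 point(s)
Affine points: 17. Add the point at infinity: total = 18.

#E(F_13) = 18


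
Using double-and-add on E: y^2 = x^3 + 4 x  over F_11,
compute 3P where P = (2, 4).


k = 3 = 11_2 (binary, LSB first: 11)
Double-and-add from P = (2, 4):
  bit 0 = 1: acc = O + (2, 4) = (2, 4)
  bit 1 = 1: acc = (2, 4) + (0, 0) = (2, 7)

3P = (2, 7)


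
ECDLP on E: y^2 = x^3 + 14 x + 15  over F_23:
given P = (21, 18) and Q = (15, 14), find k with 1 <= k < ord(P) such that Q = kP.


Enumerate multiples of P until we hit Q = (15, 14):
  1P = (21, 18)
  2P = (8, 8)
  3P = (18, 2)
  4P = (15, 14)
Match found at i = 4.

k = 4


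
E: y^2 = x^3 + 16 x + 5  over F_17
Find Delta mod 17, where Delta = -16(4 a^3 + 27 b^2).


4 a^3 + 27 b^2 = 4*16^3 + 27*5^2 = 16384 + 675 = 17059
Delta = -16 * (17059) = -272944
Delta mod 17 = 8

Delta = 8 (mod 17)


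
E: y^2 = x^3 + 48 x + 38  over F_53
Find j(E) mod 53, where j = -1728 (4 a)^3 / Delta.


Delta = -16(4 a^3 + 27 b^2) mod 53 = 52
-1728 * (4 a)^3 = -1728 * (4*48)^3 mod 53 = 10
j = 10 * 52^(-1) mod 53 = 43

j = 43 (mod 53)


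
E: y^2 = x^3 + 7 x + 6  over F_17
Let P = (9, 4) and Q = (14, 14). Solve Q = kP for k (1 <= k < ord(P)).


Enumerate multiples of P until we hit Q = (14, 14):
  1P = (9, 4)
  2P = (14, 14)
Match found at i = 2.

k = 2


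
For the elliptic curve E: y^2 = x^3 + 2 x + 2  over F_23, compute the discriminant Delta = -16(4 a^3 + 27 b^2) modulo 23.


4 a^3 + 27 b^2 = 4*2^3 + 27*2^2 = 32 + 108 = 140
Delta = -16 * (140) = -2240
Delta mod 23 = 14

Delta = 14 (mod 23)


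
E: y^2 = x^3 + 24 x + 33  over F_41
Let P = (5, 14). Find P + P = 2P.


Doubling: s = (3 x1^2 + a) / (2 y1)
s = (3*5^2 + 24) / (2*14) mod 41 = 5
x3 = s^2 - 2 x1 mod 41 = 5^2 - 2*5 = 15
y3 = s (x1 - x3) - y1 mod 41 = 5 * (5 - 15) - 14 = 18

2P = (15, 18)


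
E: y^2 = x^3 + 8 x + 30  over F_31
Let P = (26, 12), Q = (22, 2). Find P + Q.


P != Q, so use the chord formula.
s = (y2 - y1) / (x2 - x1) = (21) / (27) mod 31 = 18
x3 = s^2 - x1 - x2 mod 31 = 18^2 - 26 - 22 = 28
y3 = s (x1 - x3) - y1 mod 31 = 18 * (26 - 28) - 12 = 14

P + Q = (28, 14)


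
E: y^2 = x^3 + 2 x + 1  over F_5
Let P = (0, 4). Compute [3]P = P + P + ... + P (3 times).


k = 3 = 11_2 (binary, LSB first: 11)
Double-and-add from P = (0, 4):
  bit 0 = 1: acc = O + (0, 4) = (0, 4)
  bit 1 = 1: acc = (0, 4) + (1, 2) = (3, 2)

3P = (3, 2)


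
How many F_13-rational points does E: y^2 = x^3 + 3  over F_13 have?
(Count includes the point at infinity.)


For each x in F_13, count y with y^2 = x^3 + 0 x + 3 mod 13:
  x = 0: RHS = 3, y in [4, 9]  -> 2 point(s)
  x = 1: RHS = 4, y in [2, 11]  -> 2 point(s)
  x = 3: RHS = 4, y in [2, 11]  -> 2 point(s)
  x = 9: RHS = 4, y in [2, 11]  -> 2 point(s)
Affine points: 8. Add the point at infinity: total = 9.

#E(F_13) = 9


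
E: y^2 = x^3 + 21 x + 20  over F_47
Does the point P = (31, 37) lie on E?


Check whether y^2 = x^3 + 21 x + 20 (mod 47) for (x, y) = (31, 37).
LHS: y^2 = 37^2 mod 47 = 6
RHS: x^3 + 21 x + 20 = 31^3 + 21*31 + 20 mod 47 = 6
LHS = RHS

Yes, on the curve


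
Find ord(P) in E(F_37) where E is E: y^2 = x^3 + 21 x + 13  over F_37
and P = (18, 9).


Compute successive multiples of P until we hit O:
  1P = (18, 9)
  2P = (34, 21)
  3P = (11, 24)
  4P = (36, 19)
  5P = (13, 2)
  6P = (5, 24)
  7P = (30, 2)
  8P = (23, 34)
  ... (continuing to 32P)
  32P = O

ord(P) = 32


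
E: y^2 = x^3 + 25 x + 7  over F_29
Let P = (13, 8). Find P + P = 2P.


Doubling: s = (3 x1^2 + a) / (2 y1)
s = (3*13^2 + 25) / (2*8) mod 29 = 26
x3 = s^2 - 2 x1 mod 29 = 26^2 - 2*13 = 12
y3 = s (x1 - x3) - y1 mod 29 = 26 * (13 - 12) - 8 = 18

2P = (12, 18)


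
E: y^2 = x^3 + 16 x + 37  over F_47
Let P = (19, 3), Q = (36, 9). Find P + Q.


P != Q, so use the chord formula.
s = (y2 - y1) / (x2 - x1) = (6) / (17) mod 47 = 28
x3 = s^2 - x1 - x2 mod 47 = 28^2 - 19 - 36 = 24
y3 = s (x1 - x3) - y1 mod 47 = 28 * (19 - 24) - 3 = 45

P + Q = (24, 45)


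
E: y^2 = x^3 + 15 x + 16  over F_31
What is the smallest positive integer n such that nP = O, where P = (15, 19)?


Compute successive multiples of P until we hit O:
  1P = (15, 19)
  2P = (8, 20)
  3P = (27, 27)
  4P = (17, 21)
  5P = (0, 27)
  6P = (24, 23)
  7P = (1, 1)
  8P = (4, 4)
  ... (continuing to 18P)
  18P = O

ord(P) = 18


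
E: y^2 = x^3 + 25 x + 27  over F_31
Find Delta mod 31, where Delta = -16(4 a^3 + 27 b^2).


4 a^3 + 27 b^2 = 4*25^3 + 27*27^2 = 62500 + 19683 = 82183
Delta = -16 * (82183) = -1314928
Delta mod 31 = 30

Delta = 30 (mod 31)


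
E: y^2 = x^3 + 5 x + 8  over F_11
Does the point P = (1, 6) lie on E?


Check whether y^2 = x^3 + 5 x + 8 (mod 11) for (x, y) = (1, 6).
LHS: y^2 = 6^2 mod 11 = 3
RHS: x^3 + 5 x + 8 = 1^3 + 5*1 + 8 mod 11 = 3
LHS = RHS

Yes, on the curve


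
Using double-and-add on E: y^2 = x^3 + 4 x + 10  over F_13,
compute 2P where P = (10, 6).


k = 2 = 10_2 (binary, LSB first: 01)
Double-and-add from P = (10, 6):
  bit 0 = 0: acc unchanged = O
  bit 1 = 1: acc = O + (5, 8) = (5, 8)

2P = (5, 8)


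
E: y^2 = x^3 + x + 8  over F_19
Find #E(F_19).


For each x in F_19, count y with y^2 = x^3 + 1 x + 8 mod 19:
  x = 3: RHS = 0, y in [0]  -> 1 point(s)
  x = 4: RHS = 0, y in [0]  -> 1 point(s)
  x = 5: RHS = 5, y in [9, 10]  -> 2 point(s)
  x = 7: RHS = 16, y in [4, 15]  -> 2 point(s)
  x = 9: RHS = 5, y in [9, 10]  -> 2 point(s)
  x = 10: RHS = 11, y in [7, 12]  -> 2 point(s)
  x = 11: RHS = 1, y in [1, 18]  -> 2 point(s)
  x = 12: RHS = 0, y in [0]  -> 1 point(s)
  x = 14: RHS = 11, y in [7, 12]  -> 2 point(s)
  x = 15: RHS = 16, y in [4, 15]  -> 2 point(s)
  x = 16: RHS = 16, y in [4, 15]  -> 2 point(s)
  x = 17: RHS = 17, y in [6, 13]  -> 2 point(s)
  x = 18: RHS = 6, y in [5, 14]  -> 2 point(s)
Affine points: 23. Add the point at infinity: total = 24.

#E(F_19) = 24


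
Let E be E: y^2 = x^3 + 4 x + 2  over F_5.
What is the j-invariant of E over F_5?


Delta = -16(4 a^3 + 27 b^2) mod 5 = 1
-1728 * (4 a)^3 = -1728 * (4*4)^3 mod 5 = 2
j = 2 * 1^(-1) mod 5 = 2

j = 2 (mod 5)


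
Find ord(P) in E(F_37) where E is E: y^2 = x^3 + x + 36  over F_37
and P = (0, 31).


Compute successive multiples of P until we hit O:
  1P = (0, 31)
  2P = (9, 16)
  3P = (2, 34)
  4P = (28, 1)
  5P = (16, 2)
  6P = (12, 0)
  7P = (16, 35)
  8P = (28, 36)
  ... (continuing to 12P)
  12P = O

ord(P) = 12


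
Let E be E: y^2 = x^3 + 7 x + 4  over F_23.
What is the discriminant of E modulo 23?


4 a^3 + 27 b^2 = 4*7^3 + 27*4^2 = 1372 + 432 = 1804
Delta = -16 * (1804) = -28864
Delta mod 23 = 1

Delta = 1 (mod 23)


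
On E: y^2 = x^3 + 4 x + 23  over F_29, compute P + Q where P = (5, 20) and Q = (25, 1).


P != Q, so use the chord formula.
s = (y2 - y1) / (x2 - x1) = (10) / (20) mod 29 = 15
x3 = s^2 - x1 - x2 mod 29 = 15^2 - 5 - 25 = 21
y3 = s (x1 - x3) - y1 mod 29 = 15 * (5 - 21) - 20 = 1

P + Q = (21, 1)


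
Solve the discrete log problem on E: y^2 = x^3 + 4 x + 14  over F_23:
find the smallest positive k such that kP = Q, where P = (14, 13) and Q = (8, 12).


Enumerate multiples of P until we hit Q = (8, 12):
  1P = (14, 13)
  2P = (22, 3)
  3P = (13, 3)
  4P = (4, 18)
  5P = (11, 20)
  6P = (6, 22)
  7P = (19, 7)
  8P = (8, 12)
Match found at i = 8.

k = 8


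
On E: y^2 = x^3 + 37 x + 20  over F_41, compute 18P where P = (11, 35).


k = 18 = 10010_2 (binary, LSB first: 01001)
Double-and-add from P = (11, 35):
  bit 0 = 0: acc unchanged = O
  bit 1 = 1: acc = O + (14, 24) = (14, 24)
  bit 2 = 0: acc unchanged = (14, 24)
  bit 3 = 0: acc unchanged = (14, 24)
  bit 4 = 1: acc = (14, 24) + (33, 14) = (2, 15)

18P = (2, 15)


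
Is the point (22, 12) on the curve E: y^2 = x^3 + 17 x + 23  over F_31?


Check whether y^2 = x^3 + 17 x + 23 (mod 31) for (x, y) = (22, 12).
LHS: y^2 = 12^2 mod 31 = 20
RHS: x^3 + 17 x + 23 = 22^3 + 17*22 + 23 mod 31 = 9
LHS != RHS

No, not on the curve


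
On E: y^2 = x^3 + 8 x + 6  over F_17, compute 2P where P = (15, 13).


Doubling: s = (3 x1^2 + a) / (2 y1)
s = (3*15^2 + 8) / (2*13) mod 17 = 6
x3 = s^2 - 2 x1 mod 17 = 6^2 - 2*15 = 6
y3 = s (x1 - x3) - y1 mod 17 = 6 * (15 - 6) - 13 = 7

2P = (6, 7)


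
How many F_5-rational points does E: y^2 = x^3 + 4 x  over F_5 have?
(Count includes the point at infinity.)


For each x in F_5, count y with y^2 = x^3 + 4 x + 0 mod 5:
  x = 0: RHS = 0, y in [0]  -> 1 point(s)
  x = 1: RHS = 0, y in [0]  -> 1 point(s)
  x = 2: RHS = 1, y in [1, 4]  -> 2 point(s)
  x = 3: RHS = 4, y in [2, 3]  -> 2 point(s)
  x = 4: RHS = 0, y in [0]  -> 1 point(s)
Affine points: 7. Add the point at infinity: total = 8.

#E(F_5) = 8


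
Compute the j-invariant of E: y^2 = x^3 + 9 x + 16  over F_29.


Delta = -16(4 a^3 + 27 b^2) mod 29 = 19
-1728 * (4 a)^3 = -1728 * (4*9)^3 mod 29 = 27
j = 27 * 19^(-1) mod 29 = 6

j = 6 (mod 29)


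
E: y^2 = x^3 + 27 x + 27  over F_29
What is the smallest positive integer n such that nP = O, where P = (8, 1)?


Compute successive multiples of P until we hit O:
  1P = (8, 1)
  2P = (19, 27)
  3P = (27, 20)
  4P = (24, 12)
  5P = (25, 0)
  6P = (24, 17)
  7P = (27, 9)
  8P = (19, 2)
  ... (continuing to 10P)
  10P = O

ord(P) = 10


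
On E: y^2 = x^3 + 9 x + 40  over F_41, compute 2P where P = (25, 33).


Doubling: s = (3 x1^2 + a) / (2 y1)
s = (3*25^2 + 9) / (2*33) mod 41 = 36
x3 = s^2 - 2 x1 mod 41 = 36^2 - 2*25 = 16
y3 = s (x1 - x3) - y1 mod 41 = 36 * (25 - 16) - 33 = 4

2P = (16, 4)


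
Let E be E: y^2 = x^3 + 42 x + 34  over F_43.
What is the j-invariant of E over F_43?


Delta = -16(4 a^3 + 27 b^2) mod 43 = 31
-1728 * (4 a)^3 = -1728 * (4*42)^3 mod 43 = 39
j = 39 * 31^(-1) mod 43 = 29

j = 29 (mod 43)


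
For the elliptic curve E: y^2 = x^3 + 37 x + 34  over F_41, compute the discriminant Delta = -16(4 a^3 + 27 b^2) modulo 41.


4 a^3 + 27 b^2 = 4*37^3 + 27*34^2 = 202612 + 31212 = 233824
Delta = -16 * (233824) = -3741184
Delta mod 41 = 25

Delta = 25 (mod 41)


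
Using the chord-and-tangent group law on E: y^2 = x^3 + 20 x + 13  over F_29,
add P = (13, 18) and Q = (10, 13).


P != Q, so use the chord formula.
s = (y2 - y1) / (x2 - x1) = (24) / (26) mod 29 = 21
x3 = s^2 - x1 - x2 mod 29 = 21^2 - 13 - 10 = 12
y3 = s (x1 - x3) - y1 mod 29 = 21 * (13 - 12) - 18 = 3

P + Q = (12, 3)


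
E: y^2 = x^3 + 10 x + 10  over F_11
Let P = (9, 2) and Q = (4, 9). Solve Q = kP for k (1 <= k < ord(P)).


Enumerate multiples of P until we hit Q = (4, 9):
  1P = (9, 2)
  2P = (4, 9)
Match found at i = 2.

k = 2


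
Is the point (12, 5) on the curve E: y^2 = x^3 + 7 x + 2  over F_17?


Check whether y^2 = x^3 + 7 x + 2 (mod 17) for (x, y) = (12, 5).
LHS: y^2 = 5^2 mod 17 = 8
RHS: x^3 + 7 x + 2 = 12^3 + 7*12 + 2 mod 17 = 12
LHS != RHS

No, not on the curve


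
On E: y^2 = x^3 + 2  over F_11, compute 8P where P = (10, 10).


k = 8 = 1000_2 (binary, LSB first: 0001)
Double-and-add from P = (10, 10):
  bit 0 = 0: acc unchanged = O
  bit 1 = 0: acc unchanged = O
  bit 2 = 0: acc unchanged = O
  bit 3 = 1: acc = O + (9, 4) = (9, 4)

8P = (9, 4)


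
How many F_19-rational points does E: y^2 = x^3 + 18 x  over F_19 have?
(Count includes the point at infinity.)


For each x in F_19, count y with y^2 = x^3 + 18 x + 0 mod 19:
  x = 0: RHS = 0, y in [0]  -> 1 point(s)
  x = 1: RHS = 0, y in [0]  -> 1 point(s)
  x = 2: RHS = 6, y in [5, 14]  -> 2 point(s)
  x = 3: RHS = 5, y in [9, 10]  -> 2 point(s)
  x = 5: RHS = 6, y in [5, 14]  -> 2 point(s)
  x = 6: RHS = 1, y in [1, 18]  -> 2 point(s)
  x = 9: RHS = 17, y in [6, 13]  -> 2 point(s)
  x = 11: RHS = 9, y in [3, 16]  -> 2 point(s)
  x = 12: RHS = 6, y in [5, 14]  -> 2 point(s)
  x = 15: RHS = 16, y in [4, 15]  -> 2 point(s)
  x = 18: RHS = 0, y in [0]  -> 1 point(s)
Affine points: 19. Add the point at infinity: total = 20.

#E(F_19) = 20


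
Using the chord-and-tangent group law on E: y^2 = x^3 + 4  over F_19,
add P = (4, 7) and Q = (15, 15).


P != Q, so use the chord formula.
s = (y2 - y1) / (x2 - x1) = (8) / (11) mod 19 = 18
x3 = s^2 - x1 - x2 mod 19 = 18^2 - 4 - 15 = 1
y3 = s (x1 - x3) - y1 mod 19 = 18 * (4 - 1) - 7 = 9

P + Q = (1, 9)


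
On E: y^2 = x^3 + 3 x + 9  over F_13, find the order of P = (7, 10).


Compute successive multiples of P until we hit O:
  1P = (7, 10)
  2P = (0, 10)
  3P = (6, 3)
  4P = (10, 8)
  5P = (8, 8)
  6P = (2, 6)
  7P = (1, 0)
  8P = (2, 7)
  ... (continuing to 14P)
  14P = O

ord(P) = 14


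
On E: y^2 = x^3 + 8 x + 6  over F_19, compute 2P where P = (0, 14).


Doubling: s = (3 x1^2 + a) / (2 y1)
s = (3*0^2 + 8) / (2*14) mod 19 = 3
x3 = s^2 - 2 x1 mod 19 = 3^2 - 2*0 = 9
y3 = s (x1 - x3) - y1 mod 19 = 3 * (0 - 9) - 14 = 16

2P = (9, 16)


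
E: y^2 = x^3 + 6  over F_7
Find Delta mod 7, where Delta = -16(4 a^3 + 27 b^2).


4 a^3 + 27 b^2 = 4*0^3 + 27*6^2 = 0 + 972 = 972
Delta = -16 * (972) = -15552
Delta mod 7 = 2

Delta = 2 (mod 7)


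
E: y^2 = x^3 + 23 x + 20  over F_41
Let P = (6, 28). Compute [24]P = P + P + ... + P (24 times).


k = 24 = 11000_2 (binary, LSB first: 00011)
Double-and-add from P = (6, 28):
  bit 0 = 0: acc unchanged = O
  bit 1 = 0: acc unchanged = O
  bit 2 = 0: acc unchanged = O
  bit 3 = 1: acc = O + (25, 5) = (25, 5)
  bit 4 = 1: acc = (25, 5) + (40, 18) = (7, 27)

24P = (7, 27)


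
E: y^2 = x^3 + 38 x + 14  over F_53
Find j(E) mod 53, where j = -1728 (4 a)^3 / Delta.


Delta = -16(4 a^3 + 27 b^2) mod 53 = 47
-1728 * (4 a)^3 = -1728 * (4*38)^3 mod 53 = 5
j = 5 * 47^(-1) mod 53 = 8

j = 8 (mod 53)


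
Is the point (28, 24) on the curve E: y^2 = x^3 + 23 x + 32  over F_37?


Check whether y^2 = x^3 + 23 x + 32 (mod 37) for (x, y) = (28, 24).
LHS: y^2 = 24^2 mod 37 = 21
RHS: x^3 + 23 x + 32 = 28^3 + 23*28 + 32 mod 37 = 21
LHS = RHS

Yes, on the curve


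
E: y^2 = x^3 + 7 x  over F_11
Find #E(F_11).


For each x in F_11, count y with y^2 = x^3 + 7 x + 0 mod 11:
  x = 0: RHS = 0, y in [0]  -> 1 point(s)
  x = 2: RHS = 0, y in [0]  -> 1 point(s)
  x = 3: RHS = 4, y in [2, 9]  -> 2 point(s)
  x = 4: RHS = 4, y in [2, 9]  -> 2 point(s)
  x = 6: RHS = 5, y in [4, 7]  -> 2 point(s)
  x = 9: RHS = 0, y in [0]  -> 1 point(s)
  x = 10: RHS = 3, y in [5, 6]  -> 2 point(s)
Affine points: 11. Add the point at infinity: total = 12.

#E(F_11) = 12


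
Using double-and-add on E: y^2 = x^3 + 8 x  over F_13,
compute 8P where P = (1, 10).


k = 8 = 1000_2 (binary, LSB first: 0001)
Double-and-add from P = (1, 10):
  bit 0 = 0: acc unchanged = O
  bit 1 = 0: acc unchanged = O
  bit 2 = 0: acc unchanged = O
  bit 3 = 1: acc = O + (1, 3) = (1, 3)

8P = (1, 3)


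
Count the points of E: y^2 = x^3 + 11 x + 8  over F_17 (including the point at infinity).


For each x in F_17, count y with y^2 = x^3 + 11 x + 8 mod 17:
  x = 0: RHS = 8, y in [5, 12]  -> 2 point(s)
  x = 2: RHS = 4, y in [2, 15]  -> 2 point(s)
  x = 3: RHS = 0, y in [0]  -> 1 point(s)
  x = 5: RHS = 1, y in [1, 16]  -> 2 point(s)
  x = 6: RHS = 1, y in [1, 16]  -> 2 point(s)
  x = 8: RHS = 13, y in [8, 9]  -> 2 point(s)
  x = 10: RHS = 13, y in [8, 9]  -> 2 point(s)
  x = 11: RHS = 15, y in [7, 10]  -> 2 point(s)
  x = 12: RHS = 15, y in [7, 10]  -> 2 point(s)
  x = 13: RHS = 2, y in [6, 11]  -> 2 point(s)
  x = 14: RHS = 16, y in [4, 13]  -> 2 point(s)
  x = 16: RHS = 13, y in [8, 9]  -> 2 point(s)
Affine points: 23. Add the point at infinity: total = 24.

#E(F_17) = 24


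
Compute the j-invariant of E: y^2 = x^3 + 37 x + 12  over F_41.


Delta = -16(4 a^3 + 27 b^2) mod 41 = 26
-1728 * (4 a)^3 = -1728 * (4*37)^3 mod 41 = 17
j = 17 * 26^(-1) mod 41 = 18

j = 18 (mod 41)


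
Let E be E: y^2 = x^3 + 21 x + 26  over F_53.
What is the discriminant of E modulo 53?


4 a^3 + 27 b^2 = 4*21^3 + 27*26^2 = 37044 + 18252 = 55296
Delta = -16 * (55296) = -884736
Delta mod 53 = 46

Delta = 46 (mod 53)


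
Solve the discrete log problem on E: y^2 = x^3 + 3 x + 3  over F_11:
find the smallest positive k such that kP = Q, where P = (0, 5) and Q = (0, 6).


Enumerate multiples of P until we hit Q = (0, 6):
  1P = (0, 5)
  2P = (9, 0)
  3P = (0, 6)
Match found at i = 3.

k = 3


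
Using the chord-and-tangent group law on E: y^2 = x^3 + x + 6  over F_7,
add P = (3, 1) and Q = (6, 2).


P != Q, so use the chord formula.
s = (y2 - y1) / (x2 - x1) = (1) / (3) mod 7 = 5
x3 = s^2 - x1 - x2 mod 7 = 5^2 - 3 - 6 = 2
y3 = s (x1 - x3) - y1 mod 7 = 5 * (3 - 2) - 1 = 4

P + Q = (2, 4)


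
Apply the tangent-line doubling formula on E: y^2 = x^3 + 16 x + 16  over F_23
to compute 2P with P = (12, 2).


Doubling: s = (3 x1^2 + a) / (2 y1)
s = (3*12^2 + 16) / (2*2) mod 23 = 20
x3 = s^2 - 2 x1 mod 23 = 20^2 - 2*12 = 8
y3 = s (x1 - x3) - y1 mod 23 = 20 * (12 - 8) - 2 = 9

2P = (8, 9)


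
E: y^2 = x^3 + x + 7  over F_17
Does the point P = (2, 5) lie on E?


Check whether y^2 = x^3 + 1 x + 7 (mod 17) for (x, y) = (2, 5).
LHS: y^2 = 5^2 mod 17 = 8
RHS: x^3 + 1 x + 7 = 2^3 + 1*2 + 7 mod 17 = 0
LHS != RHS

No, not on the curve


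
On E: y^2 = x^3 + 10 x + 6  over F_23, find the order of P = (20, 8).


Compute successive multiples of P until we hit O:
  1P = (20, 8)
  2P = (10, 18)
  3P = (17, 12)
  4P = (21, 1)
  5P = (8, 0)
  6P = (21, 22)
  7P = (17, 11)
  8P = (10, 5)
  ... (continuing to 10P)
  10P = O

ord(P) = 10


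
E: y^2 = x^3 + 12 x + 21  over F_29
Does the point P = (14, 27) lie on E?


Check whether y^2 = x^3 + 12 x + 21 (mod 29) for (x, y) = (14, 27).
LHS: y^2 = 27^2 mod 29 = 4
RHS: x^3 + 12 x + 21 = 14^3 + 12*14 + 21 mod 29 = 4
LHS = RHS

Yes, on the curve


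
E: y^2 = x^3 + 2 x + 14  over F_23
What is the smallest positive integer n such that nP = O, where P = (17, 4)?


Compute successive multiples of P until we hit O:
  1P = (17, 4)
  2P = (7, 7)
  3P = (3, 1)
  4P = (21, 5)
  5P = (21, 18)
  6P = (3, 22)
  7P = (7, 16)
  8P = (17, 19)
  ... (continuing to 9P)
  9P = O

ord(P) = 9


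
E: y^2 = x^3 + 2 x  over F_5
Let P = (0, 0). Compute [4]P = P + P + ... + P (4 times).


k = 4 = 100_2 (binary, LSB first: 001)
Double-and-add from P = (0, 0):
  bit 0 = 0: acc unchanged = O
  bit 1 = 0: acc unchanged = O
  bit 2 = 1: acc = O + O = O

4P = O


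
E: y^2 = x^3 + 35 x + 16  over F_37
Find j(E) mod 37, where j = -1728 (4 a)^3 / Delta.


Delta = -16(4 a^3 + 27 b^2) mod 37 = 32
-1728 * (4 a)^3 = -1728 * (4*35)^3 mod 37 = 29
j = 29 * 32^(-1) mod 37 = 9

j = 9 (mod 37)


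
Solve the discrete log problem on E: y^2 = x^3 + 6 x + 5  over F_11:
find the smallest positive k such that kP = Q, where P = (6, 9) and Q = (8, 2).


Enumerate multiples of P until we hit Q = (8, 2):
  1P = (6, 9)
  2P = (0, 7)
  3P = (10, 8)
  4P = (4, 7)
  5P = (2, 6)
  6P = (7, 4)
  7P = (1, 10)
  8P = (8, 9)
  9P = (8, 2)
Match found at i = 9.

k = 9


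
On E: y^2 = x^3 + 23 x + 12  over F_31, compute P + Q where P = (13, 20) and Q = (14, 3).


P != Q, so use the chord formula.
s = (y2 - y1) / (x2 - x1) = (14) / (1) mod 31 = 14
x3 = s^2 - x1 - x2 mod 31 = 14^2 - 13 - 14 = 14
y3 = s (x1 - x3) - y1 mod 31 = 14 * (13 - 14) - 20 = 28

P + Q = (14, 28)


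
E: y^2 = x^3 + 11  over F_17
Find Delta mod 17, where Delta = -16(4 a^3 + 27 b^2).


4 a^3 + 27 b^2 = 4*0^3 + 27*11^2 = 0 + 3267 = 3267
Delta = -16 * (3267) = -52272
Delta mod 17 = 3

Delta = 3 (mod 17)


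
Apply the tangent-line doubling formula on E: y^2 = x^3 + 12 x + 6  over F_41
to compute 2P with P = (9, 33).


Doubling: s = (3 x1^2 + a) / (2 y1)
s = (3*9^2 + 12) / (2*33) mod 41 = 2
x3 = s^2 - 2 x1 mod 41 = 2^2 - 2*9 = 27
y3 = s (x1 - x3) - y1 mod 41 = 2 * (9 - 27) - 33 = 13

2P = (27, 13)


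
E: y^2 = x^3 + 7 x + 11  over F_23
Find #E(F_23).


For each x in F_23, count y with y^2 = x^3 + 7 x + 11 mod 23:
  x = 3: RHS = 13, y in [6, 17]  -> 2 point(s)
  x = 6: RHS = 16, y in [4, 19]  -> 2 point(s)
  x = 7: RHS = 12, y in [9, 14]  -> 2 point(s)
  x = 8: RHS = 4, y in [2, 21]  -> 2 point(s)
  x = 10: RHS = 0, y in [0]  -> 1 point(s)
  x = 11: RHS = 16, y in [4, 19]  -> 2 point(s)
  x = 12: RHS = 6, y in [11, 12]  -> 2 point(s)
  x = 14: RHS = 1, y in [1, 22]  -> 2 point(s)
  x = 15: RHS = 18, y in [8, 15]  -> 2 point(s)
  x = 17: RHS = 6, y in [11, 12]  -> 2 point(s)
  x = 18: RHS = 12, y in [9, 14]  -> 2 point(s)
  x = 20: RHS = 9, y in [3, 20]  -> 2 point(s)
  x = 21: RHS = 12, y in [9, 14]  -> 2 point(s)
  x = 22: RHS = 3, y in [7, 16]  -> 2 point(s)
Affine points: 27. Add the point at infinity: total = 28.

#E(F_23) = 28


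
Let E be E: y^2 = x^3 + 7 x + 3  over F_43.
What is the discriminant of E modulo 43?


4 a^3 + 27 b^2 = 4*7^3 + 27*3^2 = 1372 + 243 = 1615
Delta = -16 * (1615) = -25840
Delta mod 43 = 3

Delta = 3 (mod 43)


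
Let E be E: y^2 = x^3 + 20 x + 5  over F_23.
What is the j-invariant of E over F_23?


Delta = -16(4 a^3 + 27 b^2) mod 23 = 13
-1728 * (4 a)^3 = -1728 * (4*20)^3 mod 23 = 9
j = 9 * 13^(-1) mod 23 = 6

j = 6 (mod 23)


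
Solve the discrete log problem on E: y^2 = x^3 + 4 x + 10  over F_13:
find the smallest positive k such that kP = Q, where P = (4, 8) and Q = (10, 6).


Enumerate multiples of P until we hit Q = (10, 6):
  1P = (4, 8)
  2P = (5, 5)
  3P = (0, 6)
  4P = (6, 4)
  5P = (7, 11)
  6P = (3, 6)
  7P = (10, 6)
Match found at i = 7.

k = 7


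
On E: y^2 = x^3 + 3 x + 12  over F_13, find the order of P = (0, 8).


Compute successive multiples of P until we hit O:
  1P = (0, 8)
  2P = (1, 4)
  3P = (2, 0)
  4P = (1, 9)
  5P = (0, 5)
  6P = O

ord(P) = 6


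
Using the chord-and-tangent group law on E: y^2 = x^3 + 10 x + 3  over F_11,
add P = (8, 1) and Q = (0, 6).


P != Q, so use the chord formula.
s = (y2 - y1) / (x2 - x1) = (5) / (3) mod 11 = 9
x3 = s^2 - x1 - x2 mod 11 = 9^2 - 8 - 0 = 7
y3 = s (x1 - x3) - y1 mod 11 = 9 * (8 - 7) - 1 = 8

P + Q = (7, 8)


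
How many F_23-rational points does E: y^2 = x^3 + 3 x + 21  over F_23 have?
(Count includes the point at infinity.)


For each x in F_23, count y with y^2 = x^3 + 3 x + 21 mod 23:
  x = 1: RHS = 2, y in [5, 18]  -> 2 point(s)
  x = 2: RHS = 12, y in [9, 14]  -> 2 point(s)
  x = 5: RHS = 0, y in [0]  -> 1 point(s)
  x = 6: RHS = 2, y in [5, 18]  -> 2 point(s)
  x = 9: RHS = 18, y in [8, 15]  -> 2 point(s)
  x = 10: RHS = 16, y in [4, 19]  -> 2 point(s)
  x = 13: RHS = 3, y in [7, 16]  -> 2 point(s)
  x = 14: RHS = 1, y in [1, 22]  -> 2 point(s)
  x = 16: RHS = 2, y in [5, 18]  -> 2 point(s)
  x = 20: RHS = 8, y in [10, 13]  -> 2 point(s)
Affine points: 19. Add the point at infinity: total = 20.

#E(F_23) = 20


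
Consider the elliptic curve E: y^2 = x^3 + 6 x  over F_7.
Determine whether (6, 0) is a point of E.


Check whether y^2 = x^3 + 6 x + 0 (mod 7) for (x, y) = (6, 0).
LHS: y^2 = 0^2 mod 7 = 0
RHS: x^3 + 6 x + 0 = 6^3 + 6*6 + 0 mod 7 = 0
LHS = RHS

Yes, on the curve


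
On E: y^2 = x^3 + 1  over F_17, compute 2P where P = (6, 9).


Doubling: s = (3 x1^2 + a) / (2 y1)
s = (3*6^2 + 0) / (2*9) mod 17 = 6
x3 = s^2 - 2 x1 mod 17 = 6^2 - 2*6 = 7
y3 = s (x1 - x3) - y1 mod 17 = 6 * (6 - 7) - 9 = 2

2P = (7, 2)


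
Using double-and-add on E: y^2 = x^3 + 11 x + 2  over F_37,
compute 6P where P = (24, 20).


k = 6 = 110_2 (binary, LSB first: 011)
Double-and-add from P = (24, 20):
  bit 0 = 0: acc unchanged = O
  bit 1 = 1: acc = O + (26, 17) = (26, 17)
  bit 2 = 1: acc = (26, 17) + (32, 28) = (6, 32)

6P = (6, 32)


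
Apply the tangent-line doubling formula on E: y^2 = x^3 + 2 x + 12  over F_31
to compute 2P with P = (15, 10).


Doubling: s = (3 x1^2 + a) / (2 y1)
s = (3*15^2 + 2) / (2*10) mod 31 = 23
x3 = s^2 - 2 x1 mod 31 = 23^2 - 2*15 = 3
y3 = s (x1 - x3) - y1 mod 31 = 23 * (15 - 3) - 10 = 18

2P = (3, 18)


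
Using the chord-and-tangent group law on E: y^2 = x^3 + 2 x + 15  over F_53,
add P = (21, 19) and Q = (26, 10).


P != Q, so use the chord formula.
s = (y2 - y1) / (x2 - x1) = (44) / (5) mod 53 = 30
x3 = s^2 - x1 - x2 mod 53 = 30^2 - 21 - 26 = 5
y3 = s (x1 - x3) - y1 mod 53 = 30 * (21 - 5) - 19 = 37

P + Q = (5, 37)


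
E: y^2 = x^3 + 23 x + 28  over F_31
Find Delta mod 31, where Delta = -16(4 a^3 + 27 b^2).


4 a^3 + 27 b^2 = 4*23^3 + 27*28^2 = 48668 + 21168 = 69836
Delta = -16 * (69836) = -1117376
Delta mod 31 = 19

Delta = 19 (mod 31)


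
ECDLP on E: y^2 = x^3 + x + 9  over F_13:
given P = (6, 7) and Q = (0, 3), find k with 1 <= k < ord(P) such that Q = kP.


Enumerate multiples of P until we hit Q = (0, 3):
  1P = (6, 7)
  2P = (0, 10)
  3P = (4, 5)
  4P = (4, 8)
  5P = (0, 3)
Match found at i = 5.

k = 5


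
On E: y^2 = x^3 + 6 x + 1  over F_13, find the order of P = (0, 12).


Compute successive multiples of P until we hit O:
  1P = (0, 12)
  2P = (9, 2)
  3P = (7, 3)
  4P = (5, 0)
  5P = (7, 10)
  6P = (9, 11)
  7P = (0, 1)
  8P = O

ord(P) = 8


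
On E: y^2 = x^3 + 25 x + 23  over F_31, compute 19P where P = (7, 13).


k = 19 = 10011_2 (binary, LSB first: 11001)
Double-and-add from P = (7, 13):
  bit 0 = 1: acc = O + (7, 13) = (7, 13)
  bit 1 = 1: acc = (7, 13) + (5, 5) = (4, 30)
  bit 2 = 0: acc unchanged = (4, 30)
  bit 3 = 0: acc unchanged = (4, 30)
  bit 4 = 1: acc = (4, 30) + (12, 6) = (24, 30)

19P = (24, 30)


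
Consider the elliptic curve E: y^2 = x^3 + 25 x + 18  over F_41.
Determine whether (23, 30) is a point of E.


Check whether y^2 = x^3 + 25 x + 18 (mod 41) for (x, y) = (23, 30).
LHS: y^2 = 30^2 mod 41 = 39
RHS: x^3 + 25 x + 18 = 23^3 + 25*23 + 18 mod 41 = 9
LHS != RHS

No, not on the curve


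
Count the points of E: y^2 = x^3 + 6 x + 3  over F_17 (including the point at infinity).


For each x in F_17, count y with y^2 = x^3 + 6 x + 3 mod 17:
  x = 6: RHS = 0, y in [0]  -> 1 point(s)
  x = 8: RHS = 2, y in [6, 11]  -> 2 point(s)
  x = 9: RHS = 4, y in [2, 15]  -> 2 point(s)
  x = 10: RHS = 9, y in [3, 14]  -> 2 point(s)
  x = 12: RHS = 1, y in [1, 16]  -> 2 point(s)
  x = 13: RHS = 0, y in [0]  -> 1 point(s)
  x = 14: RHS = 9, y in [3, 14]  -> 2 point(s)
  x = 15: RHS = 0, y in [0]  -> 1 point(s)
  x = 16: RHS = 13, y in [8, 9]  -> 2 point(s)
Affine points: 15. Add the point at infinity: total = 16.

#E(F_17) = 16


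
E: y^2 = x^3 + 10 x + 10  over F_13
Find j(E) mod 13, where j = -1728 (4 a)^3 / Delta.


Delta = -16(4 a^3 + 27 b^2) mod 13 = 11
-1728 * (4 a)^3 = -1728 * (4*10)^3 mod 13 = 1
j = 1 * 11^(-1) mod 13 = 6

j = 6 (mod 13)


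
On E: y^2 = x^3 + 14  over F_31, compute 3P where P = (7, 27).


k = 3 = 11_2 (binary, LSB first: 11)
Double-and-add from P = (7, 27):
  bit 0 = 1: acc = O + (7, 27) = (7, 27)
  bit 1 = 1: acc = (7, 27) + (18, 24) = (3, 17)

3P = (3, 17)


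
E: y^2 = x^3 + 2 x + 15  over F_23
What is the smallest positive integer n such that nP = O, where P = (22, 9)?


Compute successive multiples of P until we hit O:
  1P = (22, 9)
  2P = (3, 18)
  3P = (16, 16)
  4P = (10, 0)
  5P = (16, 7)
  6P = (3, 5)
  7P = (22, 14)
  8P = O

ord(P) = 8


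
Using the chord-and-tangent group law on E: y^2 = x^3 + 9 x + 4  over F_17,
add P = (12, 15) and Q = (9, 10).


P != Q, so use the chord formula.
s = (y2 - y1) / (x2 - x1) = (12) / (14) mod 17 = 13
x3 = s^2 - x1 - x2 mod 17 = 13^2 - 12 - 9 = 12
y3 = s (x1 - x3) - y1 mod 17 = 13 * (12 - 12) - 15 = 2

P + Q = (12, 2)


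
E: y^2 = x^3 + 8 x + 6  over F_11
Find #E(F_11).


For each x in F_11, count y with y^2 = x^3 + 8 x + 6 mod 11:
  x = 1: RHS = 4, y in [2, 9]  -> 2 point(s)
  x = 4: RHS = 3, y in [5, 6]  -> 2 point(s)
  x = 7: RHS = 9, y in [3, 8]  -> 2 point(s)
  x = 9: RHS = 4, y in [2, 9]  -> 2 point(s)
Affine points: 8. Add the point at infinity: total = 9.

#E(F_11) = 9


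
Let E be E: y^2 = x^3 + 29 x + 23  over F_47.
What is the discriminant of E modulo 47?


4 a^3 + 27 b^2 = 4*29^3 + 27*23^2 = 97556 + 14283 = 111839
Delta = -16 * (111839) = -1789424
Delta mod 47 = 7

Delta = 7 (mod 47)


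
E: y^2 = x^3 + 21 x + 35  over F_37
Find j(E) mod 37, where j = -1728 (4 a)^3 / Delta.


Delta = -16(4 a^3 + 27 b^2) mod 37 = 10
-1728 * (4 a)^3 = -1728 * (4*21)^3 mod 37 = 11
j = 11 * 10^(-1) mod 37 = 27

j = 27 (mod 37)


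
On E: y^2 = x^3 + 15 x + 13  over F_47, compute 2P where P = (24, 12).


Doubling: s = (3 x1^2 + a) / (2 y1)
s = (3*24^2 + 15) / (2*12) mod 47 = 8
x3 = s^2 - 2 x1 mod 47 = 8^2 - 2*24 = 16
y3 = s (x1 - x3) - y1 mod 47 = 8 * (24 - 16) - 12 = 5

2P = (16, 5)


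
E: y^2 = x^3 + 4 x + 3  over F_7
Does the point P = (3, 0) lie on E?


Check whether y^2 = x^3 + 4 x + 3 (mod 7) for (x, y) = (3, 0).
LHS: y^2 = 0^2 mod 7 = 0
RHS: x^3 + 4 x + 3 = 3^3 + 4*3 + 3 mod 7 = 0
LHS = RHS

Yes, on the curve


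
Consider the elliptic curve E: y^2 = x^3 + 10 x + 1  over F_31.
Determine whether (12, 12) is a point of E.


Check whether y^2 = x^3 + 10 x + 1 (mod 31) for (x, y) = (12, 12).
LHS: y^2 = 12^2 mod 31 = 20
RHS: x^3 + 10 x + 1 = 12^3 + 10*12 + 1 mod 31 = 20
LHS = RHS

Yes, on the curve


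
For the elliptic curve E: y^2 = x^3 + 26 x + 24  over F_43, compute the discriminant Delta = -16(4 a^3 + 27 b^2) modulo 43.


4 a^3 + 27 b^2 = 4*26^3 + 27*24^2 = 70304 + 15552 = 85856
Delta = -16 * (85856) = -1373696
Delta mod 43 = 25

Delta = 25 (mod 43)


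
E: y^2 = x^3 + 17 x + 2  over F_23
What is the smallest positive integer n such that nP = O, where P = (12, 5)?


Compute successive multiples of P until we hit O:
  1P = (12, 5)
  2P = (17, 12)
  3P = (7, 2)
  4P = (20, 4)
  5P = (0, 5)
  6P = (11, 18)
  7P = (8, 12)
  8P = (19, 13)
  ... (continuing to 20P)
  20P = O

ord(P) = 20


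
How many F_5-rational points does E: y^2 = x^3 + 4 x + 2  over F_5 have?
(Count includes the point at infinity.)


For each x in F_5, count y with y^2 = x^3 + 4 x + 2 mod 5:
  x = 3: RHS = 1, y in [1, 4]  -> 2 point(s)
Affine points: 2. Add the point at infinity: total = 3.

#E(F_5) = 3


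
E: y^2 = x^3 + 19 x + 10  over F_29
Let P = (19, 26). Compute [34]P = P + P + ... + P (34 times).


k = 34 = 100010_2 (binary, LSB first: 010001)
Double-and-add from P = (19, 26):
  bit 0 = 0: acc unchanged = O
  bit 1 = 1: acc = O + (20, 3) = (20, 3)
  bit 2 = 0: acc unchanged = (20, 3)
  bit 3 = 0: acc unchanged = (20, 3)
  bit 4 = 0: acc unchanged = (20, 3)
  bit 5 = 1: acc = (20, 3) + (26, 10) = (19, 3)

34P = (19, 3)


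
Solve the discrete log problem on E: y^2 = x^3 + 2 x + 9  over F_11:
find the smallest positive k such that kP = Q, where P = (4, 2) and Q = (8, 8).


Enumerate multiples of P until we hit Q = (8, 8):
  1P = (4, 2)
  2P = (8, 3)
  3P = (8, 8)
Match found at i = 3.

k = 3


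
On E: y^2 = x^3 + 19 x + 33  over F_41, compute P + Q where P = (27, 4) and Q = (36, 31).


P != Q, so use the chord formula.
s = (y2 - y1) / (x2 - x1) = (27) / (9) mod 41 = 3
x3 = s^2 - x1 - x2 mod 41 = 3^2 - 27 - 36 = 28
y3 = s (x1 - x3) - y1 mod 41 = 3 * (27 - 28) - 4 = 34

P + Q = (28, 34)


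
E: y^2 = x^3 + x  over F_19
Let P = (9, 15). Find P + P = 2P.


Doubling: s = (3 x1^2 + a) / (2 y1)
s = (3*9^2 + 1) / (2*15) mod 19 = 17
x3 = s^2 - 2 x1 mod 19 = 17^2 - 2*9 = 5
y3 = s (x1 - x3) - y1 mod 19 = 17 * (9 - 5) - 15 = 15

2P = (5, 15)


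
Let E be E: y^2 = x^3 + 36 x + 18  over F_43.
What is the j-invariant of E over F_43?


Delta = -16(4 a^3 + 27 b^2) mod 43 = 19
-1728 * (4 a)^3 = -1728 * (4*36)^3 mod 43 = 4
j = 4 * 19^(-1) mod 43 = 7

j = 7 (mod 43)


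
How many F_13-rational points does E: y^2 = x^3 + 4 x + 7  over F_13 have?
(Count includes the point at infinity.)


For each x in F_13, count y with y^2 = x^3 + 4 x + 7 mod 13:
  x = 1: RHS = 12, y in [5, 8]  -> 2 point(s)
  x = 2: RHS = 10, y in [6, 7]  -> 2 point(s)
  x = 4: RHS = 9, y in [3, 10]  -> 2 point(s)
  x = 5: RHS = 9, y in [3, 10]  -> 2 point(s)
  x = 6: RHS = 0, y in [0]  -> 1 point(s)
  x = 7: RHS = 1, y in [1, 12]  -> 2 point(s)
  x = 11: RHS = 4, y in [2, 11]  -> 2 point(s)
Affine points: 13. Add the point at infinity: total = 14.

#E(F_13) = 14


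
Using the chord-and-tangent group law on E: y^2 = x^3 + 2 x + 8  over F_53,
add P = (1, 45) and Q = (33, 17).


P != Q, so use the chord formula.
s = (y2 - y1) / (x2 - x1) = (25) / (32) mod 53 = 19
x3 = s^2 - x1 - x2 mod 53 = 19^2 - 1 - 33 = 9
y3 = s (x1 - x3) - y1 mod 53 = 19 * (1 - 9) - 45 = 15

P + Q = (9, 15)


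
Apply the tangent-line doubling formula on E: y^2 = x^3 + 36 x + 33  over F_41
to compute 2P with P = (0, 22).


Doubling: s = (3 x1^2 + a) / (2 y1)
s = (3*0^2 + 36) / (2*22) mod 41 = 12
x3 = s^2 - 2 x1 mod 41 = 12^2 - 2*0 = 21
y3 = s (x1 - x3) - y1 mod 41 = 12 * (0 - 21) - 22 = 13

2P = (21, 13)


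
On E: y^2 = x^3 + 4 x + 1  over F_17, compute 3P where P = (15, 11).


k = 3 = 11_2 (binary, LSB first: 11)
Double-and-add from P = (15, 11):
  bit 0 = 1: acc = O + (15, 11) = (15, 11)
  bit 1 = 1: acc = (15, 11) + (2, 0) = (15, 6)

3P = (15, 6)


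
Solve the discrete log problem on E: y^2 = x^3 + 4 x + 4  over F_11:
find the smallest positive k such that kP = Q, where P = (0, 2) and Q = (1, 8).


Enumerate multiples of P until we hit Q = (1, 8):
  1P = (0, 2)
  2P = (1, 8)
Match found at i = 2.

k = 2


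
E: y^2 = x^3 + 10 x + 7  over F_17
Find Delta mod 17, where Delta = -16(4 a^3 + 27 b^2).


4 a^3 + 27 b^2 = 4*10^3 + 27*7^2 = 4000 + 1323 = 5323
Delta = -16 * (5323) = -85168
Delta mod 17 = 2

Delta = 2 (mod 17)


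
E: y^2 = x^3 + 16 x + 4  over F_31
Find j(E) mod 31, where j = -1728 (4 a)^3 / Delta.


Delta = -16(4 a^3 + 27 b^2) mod 31 = 24
-1728 * (4 a)^3 = -1728 * (4*16)^3 mod 31 = 2
j = 2 * 24^(-1) mod 31 = 13

j = 13 (mod 31)


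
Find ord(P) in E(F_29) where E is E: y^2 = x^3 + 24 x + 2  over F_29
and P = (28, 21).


Compute successive multiples of P until we hit O:
  1P = (28, 21)
  2P = (7, 7)
  3P = (17, 25)
  4P = (22, 19)
  5P = (21, 20)
  6P = (25, 25)
  7P = (10, 13)
  8P = (27, 2)
  ... (continuing to 24P)
  24P = O

ord(P) = 24


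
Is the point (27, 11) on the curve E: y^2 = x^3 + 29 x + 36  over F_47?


Check whether y^2 = x^3 + 29 x + 36 (mod 47) for (x, y) = (27, 11).
LHS: y^2 = 11^2 mod 47 = 27
RHS: x^3 + 29 x + 36 = 27^3 + 29*27 + 36 mod 47 = 10
LHS != RHS

No, not on the curve


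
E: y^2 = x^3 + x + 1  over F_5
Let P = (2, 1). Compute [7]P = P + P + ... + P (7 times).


k = 7 = 111_2 (binary, LSB first: 111)
Double-and-add from P = (2, 1):
  bit 0 = 1: acc = O + (2, 1) = (2, 1)
  bit 1 = 1: acc = (2, 1) + (2, 4) = O
  bit 2 = 1: acc = O + (2, 1) = (2, 1)

7P = (2, 1)


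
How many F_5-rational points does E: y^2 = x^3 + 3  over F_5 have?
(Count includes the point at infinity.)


For each x in F_5, count y with y^2 = x^3 + 0 x + 3 mod 5:
  x = 1: RHS = 4, y in [2, 3]  -> 2 point(s)
  x = 2: RHS = 1, y in [1, 4]  -> 2 point(s)
  x = 3: RHS = 0, y in [0]  -> 1 point(s)
Affine points: 5. Add the point at infinity: total = 6.

#E(F_5) = 6


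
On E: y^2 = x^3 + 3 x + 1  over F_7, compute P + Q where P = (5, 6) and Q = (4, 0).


P != Q, so use the chord formula.
s = (y2 - y1) / (x2 - x1) = (1) / (6) mod 7 = 6
x3 = s^2 - x1 - x2 mod 7 = 6^2 - 5 - 4 = 6
y3 = s (x1 - x3) - y1 mod 7 = 6 * (5 - 6) - 6 = 2

P + Q = (6, 2)


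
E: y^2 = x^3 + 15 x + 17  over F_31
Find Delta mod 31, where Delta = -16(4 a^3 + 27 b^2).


4 a^3 + 27 b^2 = 4*15^3 + 27*17^2 = 13500 + 7803 = 21303
Delta = -16 * (21303) = -340848
Delta mod 31 = 28

Delta = 28 (mod 31)


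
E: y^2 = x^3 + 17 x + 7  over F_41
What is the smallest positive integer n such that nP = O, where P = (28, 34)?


Compute successive multiples of P until we hit O:
  1P = (28, 34)
  2P = (17, 17)
  3P = (36, 17)
  4P = (27, 10)
  5P = (29, 24)
  6P = (2, 34)
  7P = (11, 7)
  8P = (18, 6)
  ... (continuing to 34P)
  34P = O

ord(P) = 34


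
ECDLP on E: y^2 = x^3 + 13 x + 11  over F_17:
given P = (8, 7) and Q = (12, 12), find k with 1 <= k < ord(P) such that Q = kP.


Enumerate multiples of P until we hit Q = (12, 12):
  1P = (8, 7)
  2P = (3, 14)
  3P = (10, 6)
  4P = (12, 12)
Match found at i = 4.

k = 4


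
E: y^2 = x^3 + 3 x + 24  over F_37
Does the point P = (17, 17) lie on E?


Check whether y^2 = x^3 + 3 x + 24 (mod 37) for (x, y) = (17, 17).
LHS: y^2 = 17^2 mod 37 = 30
RHS: x^3 + 3 x + 24 = 17^3 + 3*17 + 24 mod 37 = 30
LHS = RHS

Yes, on the curve


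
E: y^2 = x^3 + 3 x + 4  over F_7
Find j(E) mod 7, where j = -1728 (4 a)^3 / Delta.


Delta = -16(4 a^3 + 27 b^2) mod 7 = 5
-1728 * (4 a)^3 = -1728 * (4*3)^3 mod 7 = 6
j = 6 * 5^(-1) mod 7 = 4

j = 4 (mod 7)


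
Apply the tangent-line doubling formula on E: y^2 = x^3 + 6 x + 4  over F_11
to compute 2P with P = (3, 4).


Doubling: s = (3 x1^2 + a) / (2 y1)
s = (3*3^2 + 6) / (2*4) mod 11 = 0
x3 = s^2 - 2 x1 mod 11 = 0^2 - 2*3 = 5
y3 = s (x1 - x3) - y1 mod 11 = 0 * (3 - 5) - 4 = 7

2P = (5, 7)


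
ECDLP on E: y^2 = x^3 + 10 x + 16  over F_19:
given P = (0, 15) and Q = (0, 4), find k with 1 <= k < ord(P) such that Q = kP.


Enumerate multiples of P until we hit Q = (0, 4):
  1P = (0, 15)
  2P = (17, 11)
  3P = (6, 11)
  4P = (5, 1)
  5P = (15, 8)
  6P = (13, 5)
  7P = (13, 14)
  8P = (15, 11)
  9P = (5, 18)
  10P = (6, 8)
  11P = (17, 8)
  12P = (0, 4)
Match found at i = 12.

k = 12
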